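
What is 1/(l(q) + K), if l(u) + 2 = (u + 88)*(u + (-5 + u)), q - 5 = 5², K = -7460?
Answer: -1/972 ≈ -0.0010288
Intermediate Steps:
q = 30 (q = 5 + 5² = 5 + 25 = 30)
l(u) = -2 + (-5 + 2*u)*(88 + u) (l(u) = -2 + (u + 88)*(u + (-5 + u)) = -2 + (88 + u)*(-5 + 2*u) = -2 + (-5 + 2*u)*(88 + u))
1/(l(q) + K) = 1/((-442 + 2*30² + 171*30) - 7460) = 1/((-442 + 2*900 + 5130) - 7460) = 1/((-442 + 1800 + 5130) - 7460) = 1/(6488 - 7460) = 1/(-972) = -1/972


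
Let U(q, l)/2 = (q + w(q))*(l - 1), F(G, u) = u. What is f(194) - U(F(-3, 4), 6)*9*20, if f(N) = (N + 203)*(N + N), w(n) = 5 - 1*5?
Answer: 146836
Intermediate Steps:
w(n) = 0 (w(n) = 5 - 5 = 0)
U(q, l) = 2*q*(-1 + l) (U(q, l) = 2*((q + 0)*(l - 1)) = 2*(q*(-1 + l)) = 2*q*(-1 + l))
f(N) = 2*N*(203 + N) (f(N) = (203 + N)*(2*N) = 2*N*(203 + N))
f(194) - U(F(-3, 4), 6)*9*20 = 2*194*(203 + 194) - (2*4*(-1 + 6))*9*20 = 2*194*397 - (2*4*5)*9*20 = 154036 - 40*9*20 = 154036 - 360*20 = 154036 - 1*7200 = 154036 - 7200 = 146836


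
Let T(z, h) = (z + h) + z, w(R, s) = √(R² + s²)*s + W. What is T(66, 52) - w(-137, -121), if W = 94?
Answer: 90 + 121*√33410 ≈ 22207.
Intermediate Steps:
w(R, s) = 94 + s*√(R² + s²) (w(R, s) = √(R² + s²)*s + 94 = s*√(R² + s²) + 94 = 94 + s*√(R² + s²))
T(z, h) = h + 2*z (T(z, h) = (h + z) + z = h + 2*z)
T(66, 52) - w(-137, -121) = (52 + 2*66) - (94 - 121*√((-137)² + (-121)²)) = (52 + 132) - (94 - 121*√(18769 + 14641)) = 184 - (94 - 121*√33410) = 184 + (-94 + 121*√33410) = 90 + 121*√33410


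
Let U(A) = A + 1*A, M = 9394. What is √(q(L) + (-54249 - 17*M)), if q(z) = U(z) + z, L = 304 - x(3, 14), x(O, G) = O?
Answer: 2*I*√53261 ≈ 461.57*I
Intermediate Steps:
U(A) = 2*A (U(A) = A + A = 2*A)
L = 301 (L = 304 - 1*3 = 304 - 3 = 301)
q(z) = 3*z (q(z) = 2*z + z = 3*z)
√(q(L) + (-54249 - 17*M)) = √(3*301 + (-54249 - 17*9394)) = √(903 + (-54249 - 1*159698)) = √(903 + (-54249 - 159698)) = √(903 - 213947) = √(-213044) = 2*I*√53261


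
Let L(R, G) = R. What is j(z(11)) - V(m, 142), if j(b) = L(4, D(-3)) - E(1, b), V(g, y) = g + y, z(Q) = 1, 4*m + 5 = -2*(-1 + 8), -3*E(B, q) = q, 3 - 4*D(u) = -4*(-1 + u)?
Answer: -1595/12 ≈ -132.92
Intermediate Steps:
D(u) = -1/4 + u (D(u) = 3/4 - (-1)*(-1 + u) = 3/4 - (4 - 4*u)/4 = 3/4 + (-1 + u) = -1/4 + u)
E(B, q) = -q/3
m = -19/4 (m = -5/4 + (-2*(-1 + 8))/4 = -5/4 + (-2*7)/4 = -5/4 + (1/4)*(-14) = -5/4 - 7/2 = -19/4 ≈ -4.7500)
j(b) = 4 + b/3 (j(b) = 4 - (-1)*b/3 = 4 + b/3)
j(z(11)) - V(m, 142) = (4 + (1/3)*1) - (-19/4 + 142) = (4 + 1/3) - 1*549/4 = 13/3 - 549/4 = -1595/12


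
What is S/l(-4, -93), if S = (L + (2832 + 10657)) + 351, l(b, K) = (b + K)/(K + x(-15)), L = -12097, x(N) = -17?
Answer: 191730/97 ≈ 1976.6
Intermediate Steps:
l(b, K) = (K + b)/(-17 + K) (l(b, K) = (b + K)/(K - 17) = (K + b)/(-17 + K))
S = 1743 (S = (-12097 + (2832 + 10657)) + 351 = (-12097 + 13489) + 351 = 1392 + 351 = 1743)
S/l(-4, -93) = 1743/(((-93 - 4)/(-17 - 93))) = 1743/((-97/(-110))) = 1743/((-1/110*(-97))) = 1743/(97/110) = 1743*(110/97) = 191730/97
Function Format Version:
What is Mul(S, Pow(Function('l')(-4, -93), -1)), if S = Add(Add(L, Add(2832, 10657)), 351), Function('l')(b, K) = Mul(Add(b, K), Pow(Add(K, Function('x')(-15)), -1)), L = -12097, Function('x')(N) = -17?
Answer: Rational(191730, 97) ≈ 1976.6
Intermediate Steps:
Function('l')(b, K) = Mul(Pow(Add(-17, K), -1), Add(K, b)) (Function('l')(b, K) = Mul(Add(b, K), Pow(Add(K, -17), -1)) = Mul(Add(K, b), Pow(Add(-17, K), -1)) = Mul(Pow(Add(-17, K), -1), Add(K, b)))
S = 1743 (S = Add(Add(-12097, Add(2832, 10657)), 351) = Add(Add(-12097, 13489), 351) = Add(1392, 351) = 1743)
Mul(S, Pow(Function('l')(-4, -93), -1)) = Mul(1743, Pow(Mul(Pow(Add(-17, -93), -1), Add(-93, -4)), -1)) = Mul(1743, Pow(Mul(Pow(-110, -1), -97), -1)) = Mul(1743, Pow(Mul(Rational(-1, 110), -97), -1)) = Mul(1743, Pow(Rational(97, 110), -1)) = Mul(1743, Rational(110, 97)) = Rational(191730, 97)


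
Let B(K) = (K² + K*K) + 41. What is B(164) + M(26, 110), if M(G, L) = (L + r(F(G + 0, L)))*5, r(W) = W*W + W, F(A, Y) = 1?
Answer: 54393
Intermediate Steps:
r(W) = W + W² (r(W) = W² + W = W + W²)
M(G, L) = 10 + 5*L (M(G, L) = (L + 1*(1 + 1))*5 = (L + 1*2)*5 = (L + 2)*5 = (2 + L)*5 = 10 + 5*L)
B(K) = 41 + 2*K² (B(K) = (K² + K²) + 41 = 2*K² + 41 = 41 + 2*K²)
B(164) + M(26, 110) = (41 + 2*164²) + (10 + 5*110) = (41 + 2*26896) + (10 + 550) = (41 + 53792) + 560 = 53833 + 560 = 54393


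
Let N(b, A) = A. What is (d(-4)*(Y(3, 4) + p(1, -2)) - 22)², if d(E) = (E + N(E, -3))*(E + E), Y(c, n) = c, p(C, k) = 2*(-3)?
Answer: 36100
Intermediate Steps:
p(C, k) = -6
d(E) = 2*E*(-3 + E) (d(E) = (E - 3)*(E + E) = (-3 + E)*(2*E) = 2*E*(-3 + E))
(d(-4)*(Y(3, 4) + p(1, -2)) - 22)² = ((2*(-4)*(-3 - 4))*(3 - 6) - 22)² = ((2*(-4)*(-7))*(-3) - 22)² = (56*(-3) - 22)² = (-168 - 22)² = (-190)² = 36100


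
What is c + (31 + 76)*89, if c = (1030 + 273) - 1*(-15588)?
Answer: 26414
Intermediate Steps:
c = 16891 (c = 1303 + 15588 = 16891)
c + (31 + 76)*89 = 16891 + (31 + 76)*89 = 16891 + 107*89 = 16891 + 9523 = 26414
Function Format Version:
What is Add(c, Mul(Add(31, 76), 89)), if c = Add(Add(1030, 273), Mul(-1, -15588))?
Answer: 26414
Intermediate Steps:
c = 16891 (c = Add(1303, 15588) = 16891)
Add(c, Mul(Add(31, 76), 89)) = Add(16891, Mul(Add(31, 76), 89)) = Add(16891, Mul(107, 89)) = Add(16891, 9523) = 26414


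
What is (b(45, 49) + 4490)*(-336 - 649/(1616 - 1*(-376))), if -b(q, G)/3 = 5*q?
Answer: -2555901215/1992 ≈ -1.2831e+6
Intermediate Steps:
b(q, G) = -15*q
(b(45, 49) + 4490)*(-336 - 649/(1616 - 1*(-376))) = (-15*45 + 4490)*(-336 - 649/(1616 - 1*(-376))) = (-675 + 4490)*(-336 - 649/(1616 + 376)) = 3815*(-336 - 649/1992) = 3815*(-669961/1992) = -2555901215/1992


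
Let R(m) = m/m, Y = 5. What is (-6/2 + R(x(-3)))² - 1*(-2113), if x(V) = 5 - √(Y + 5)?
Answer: 2117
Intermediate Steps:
x(V) = 5 - √10 (x(V) = 5 - √(5 + 5) = 5 - √10)
R(m) = 1
(-6/2 + R(x(-3)))² - 1*(-2113) = (-6/2 + 1)² - 1*(-2113) = (-6*½ + 1)² + 2113 = (-3 + 1)² + 2113 = (-2)² + 2113 = 4 + 2113 = 2117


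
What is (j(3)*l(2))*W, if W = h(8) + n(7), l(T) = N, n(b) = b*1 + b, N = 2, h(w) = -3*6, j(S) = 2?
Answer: -16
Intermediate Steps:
h(w) = -18
n(b) = 2*b (n(b) = b + b = 2*b)
l(T) = 2
W = -4 (W = -18 + 2*7 = -18 + 14 = -4)
(j(3)*l(2))*W = (2*2)*(-4) = 4*(-4) = -16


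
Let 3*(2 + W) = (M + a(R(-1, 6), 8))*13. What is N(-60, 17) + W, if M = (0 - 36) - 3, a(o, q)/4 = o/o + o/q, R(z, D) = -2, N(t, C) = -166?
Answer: -324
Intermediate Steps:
a(o, q) = 4 + 4*o/q (a(o, q) = 4*(o/o + o/q) = 4*(1 + o/q) = 4 + 4*o/q)
M = -39 (M = -36 - 3 = -39)
W = -158 (W = -2 + ((-39 + (4 + 4*(-2)/8))*13)/3 = -2 + ((-39 + (4 + 4*(-2)*(1/8)))*13)/3 = -2 + ((-39 + (4 - 1))*13)/3 = -2 + ((-39 + 3)*13)/3 = -2 + (-36*13)/3 = -2 + (1/3)*(-468) = -2 - 156 = -158)
N(-60, 17) + W = -166 - 158 = -324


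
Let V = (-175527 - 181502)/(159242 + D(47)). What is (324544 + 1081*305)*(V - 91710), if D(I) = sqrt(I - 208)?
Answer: 654249*(-91710*sqrt(161) + 14604440849*I)/(sqrt(161) - 159242*I) ≈ -6.0003e+10 + 116.88*I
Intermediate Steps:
D(I) = sqrt(-208 + I)
V = -357029/(159242 + I*sqrt(161)) (V = (-175527 - 181502)/(159242 + sqrt(-208 + 47)) = -357029/(159242 + sqrt(-161)) = -357029/(159242 + I*sqrt(161)) ≈ -2.2421 + 0.00017865*I)
(324544 + 1081*305)*(V - 91710) = (324544 + 1081*305)*((-56854012018/25358014725 + 357029*I*sqrt(161)/25358014725) - 91710) = (324544 + 329705)*(-2325640384441768/25358014725 + 357029*I*sqrt(161)/25358014725) = 654249*(-2325640384441768/25358014725 + 357029*I*sqrt(161)/25358014725) = -507182631960214090744/8452671575 + 77861955407*I*sqrt(161)/8452671575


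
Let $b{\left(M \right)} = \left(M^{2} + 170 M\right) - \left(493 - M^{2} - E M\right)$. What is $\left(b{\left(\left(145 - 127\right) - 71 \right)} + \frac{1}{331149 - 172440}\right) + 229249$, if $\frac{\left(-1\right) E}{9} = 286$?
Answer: $\frac{57418694275}{158709} \approx 3.6179 \cdot 10^{5}$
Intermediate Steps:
$E = -2574$ ($E = \left(-9\right) 286 = -2574$)
$b{\left(M \right)} = -493 - 2404 M + 2 M^{2}$ ($b{\left(M \right)} = \left(M^{2} + 170 M\right) - \left(493 - M^{2} + 2574 M\right) = -493 - 2404 M + 2 M^{2}$)
$\left(b{\left(\left(145 - 127\right) - 71 \right)} + \frac{1}{331149 - 172440}\right) + 229249 = \left(\left(-493 - 2404 \left(\left(145 - 127\right) - 71\right) + 2 \left(\left(145 - 127\right) - 71\right)^{2}\right) + \frac{1}{331149 - 172440}\right) + 229249 = \left(\left(-493 - 2404 \left(18 - 71\right) + 2 \left(18 - 71\right)^{2}\right) + \frac{1}{158709}\right) + 229249 = \left(\left(-493 - -127412 + 2 \left(-53\right)^{2}\right) + \frac{1}{158709}\right) + 229249 = \left(\left(-493 + 127412 + 2 \cdot 2809\right) + \frac{1}{158709}\right) + 229249 = \left(\left(-493 + 127412 + 5618\right) + \frac{1}{158709}\right) + 229249 = \left(132537 + \frac{1}{158709}\right) + 229249 = \frac{21034814734}{158709} + 229249 = \frac{57418694275}{158709}$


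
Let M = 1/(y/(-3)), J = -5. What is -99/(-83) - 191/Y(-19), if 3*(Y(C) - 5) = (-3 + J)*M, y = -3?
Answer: -46866/581 ≈ -80.664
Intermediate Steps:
M = 1 (M = 1/(-3/(-3)) = 1/(-3*(-1/3)) = 1/1 = 1)
Y(C) = 7/3 (Y(C) = 5 + ((-3 - 5)*1)/3 = 5 + (-8*1)/3 = 5 + (1/3)*(-8) = 5 - 8/3 = 7/3)
-99/(-83) - 191/Y(-19) = -99/(-83) - 191/7/3 = -99*(-1/83) - 191*3/7 = 99/83 - 573/7 = -46866/581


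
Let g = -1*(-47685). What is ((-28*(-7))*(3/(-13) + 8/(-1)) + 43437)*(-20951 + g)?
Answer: 14535516406/13 ≈ 1.1181e+9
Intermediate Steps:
g = 47685
((-28*(-7))*(3/(-13) + 8/(-1)) + 43437)*(-20951 + g) = ((-28*(-7))*(3/(-13) + 8/(-1)) + 43437)*(-20951 + 47685) = (196*(3*(-1/13) + 8*(-1)) + 43437)*26734 = (196*(-3/13 - 8) + 43437)*26734 = (196*(-107/13) + 43437)*26734 = (-20972/13 + 43437)*26734 = (543709/13)*26734 = 14535516406/13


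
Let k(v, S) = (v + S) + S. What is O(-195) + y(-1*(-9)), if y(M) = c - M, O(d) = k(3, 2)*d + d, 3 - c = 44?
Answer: -1610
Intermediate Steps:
c = -41 (c = 3 - 1*44 = 3 - 44 = -41)
k(v, S) = v + 2*S (k(v, S) = (S + v) + S = v + 2*S)
O(d) = 8*d (O(d) = (3 + 2*2)*d + d = (3 + 4)*d + d = 7*d + d = 8*d)
y(M) = -41 - M
O(-195) + y(-1*(-9)) = 8*(-195) + (-41 - (-1)*(-9)) = -1560 + (-41 - 1*9) = -1560 + (-41 - 9) = -1560 - 50 = -1610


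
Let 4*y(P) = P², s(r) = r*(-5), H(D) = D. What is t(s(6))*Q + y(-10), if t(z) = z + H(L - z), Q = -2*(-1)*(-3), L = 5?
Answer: -5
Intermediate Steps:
Q = -6 (Q = 2*(-3) = -6)
s(r) = -5*r
y(P) = P²/4
t(z) = 5 (t(z) = z + (5 - z) = 5)
t(s(6))*Q + y(-10) = 5*(-6) + (¼)*(-10)² = -30 + (¼)*100 = -30 + 25 = -5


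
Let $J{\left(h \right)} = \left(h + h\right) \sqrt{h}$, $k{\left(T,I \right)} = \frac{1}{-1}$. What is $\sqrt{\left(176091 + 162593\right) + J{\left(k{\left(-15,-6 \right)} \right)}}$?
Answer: $\sqrt{338684 - 2 i} \approx 581.97 - 0.002 i$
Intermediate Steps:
$k{\left(T,I \right)} = -1$
$J{\left(h \right)} = 2 h^{\frac{3}{2}}$ ($J{\left(h \right)} = 2 h \sqrt{h} = 2 h^{\frac{3}{2}}$)
$\sqrt{\left(176091 + 162593\right) + J{\left(k{\left(-15,-6 \right)} \right)}} = \sqrt{\left(176091 + 162593\right) + 2 \left(-1\right)^{\frac{3}{2}}} = \sqrt{338684 + 2 \left(- i\right)} = \sqrt{338684 - 2 i}$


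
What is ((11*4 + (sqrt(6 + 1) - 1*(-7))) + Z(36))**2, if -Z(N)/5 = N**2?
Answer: (-6429 + sqrt(7))**2 ≈ 4.1298e+7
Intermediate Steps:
Z(N) = -5*N**2
((11*4 + (sqrt(6 + 1) - 1*(-7))) + Z(36))**2 = ((11*4 + (sqrt(6 + 1) - 1*(-7))) - 5*36**2)**2 = ((44 + (sqrt(7) + 7)) - 5*1296)**2 = ((44 + (7 + sqrt(7))) - 6480)**2 = ((51 + sqrt(7)) - 6480)**2 = (-6429 + sqrt(7))**2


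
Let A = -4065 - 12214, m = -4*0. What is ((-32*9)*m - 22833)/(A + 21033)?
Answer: -22833/4754 ≈ -4.8029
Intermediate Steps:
m = 0
A = -16279
((-32*9)*m - 22833)/(A + 21033) = (-32*9*0 - 22833)/(-16279 + 21033) = (-288*0 - 22833)/4754 = (0 - 22833)*(1/4754) = -22833*1/4754 = -22833/4754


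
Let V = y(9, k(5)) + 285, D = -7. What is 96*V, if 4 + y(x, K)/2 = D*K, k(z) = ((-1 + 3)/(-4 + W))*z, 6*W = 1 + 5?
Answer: 31072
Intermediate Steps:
W = 1 (W = (1 + 5)/6 = (1/6)*6 = 1)
k(z) = -2*z/3 (k(z) = ((-1 + 3)/(-4 + 1))*z = (2/(-3))*z = (2*(-1/3))*z = -2*z/3)
y(x, K) = -8 - 14*K (y(x, K) = -8 + 2*(-7*K) = -8 - 14*K)
V = 971/3 (V = (-8 - (-28)*5/3) + 285 = (-8 - 14*(-10/3)) + 285 = (-8 + 140/3) + 285 = 116/3 + 285 = 971/3 ≈ 323.67)
96*V = 96*(971/3) = 31072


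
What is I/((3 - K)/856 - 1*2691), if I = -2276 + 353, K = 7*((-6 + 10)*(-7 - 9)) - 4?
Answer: 1646088/2303041 ≈ 0.71475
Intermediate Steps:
K = -452 (K = 7*(4*(-16)) - 4 = 7*(-64) - 4 = -448 - 4 = -452)
I = -1923
I/((3 - K)/856 - 1*2691) = -1923/((3 - 1*(-452))/856 - 1*2691) = -1923/((3 + 452)*(1/856) - 2691) = -1923/(455*(1/856) - 2691) = -1923/(455/856 - 2691) = -1923/(-2303041/856) = -1923*(-856/2303041) = 1646088/2303041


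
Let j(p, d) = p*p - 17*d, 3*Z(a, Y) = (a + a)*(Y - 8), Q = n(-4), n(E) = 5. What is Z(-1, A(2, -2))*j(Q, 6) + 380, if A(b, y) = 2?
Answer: 72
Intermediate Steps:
Q = 5
Z(a, Y) = 2*a*(-8 + Y)/3 (Z(a, Y) = ((a + a)*(Y - 8))/3 = ((2*a)*(-8 + Y))/3 = (2*a*(-8 + Y))/3 = 2*a*(-8 + Y)/3)
j(p, d) = p**2 - 17*d
Z(-1, A(2, -2))*j(Q, 6) + 380 = ((2/3)*(-1)*(-8 + 2))*(5**2 - 17*6) + 380 = ((2/3)*(-1)*(-6))*(25 - 102) + 380 = 4*(-77) + 380 = -308 + 380 = 72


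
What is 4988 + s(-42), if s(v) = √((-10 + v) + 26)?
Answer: 4988 + I*√26 ≈ 4988.0 + 5.099*I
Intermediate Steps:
s(v) = √(16 + v)
4988 + s(-42) = 4988 + √(16 - 42) = 4988 + √(-26) = 4988 + I*√26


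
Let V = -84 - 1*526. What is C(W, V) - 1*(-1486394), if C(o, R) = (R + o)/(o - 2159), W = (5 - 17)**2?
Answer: 2995084376/2015 ≈ 1.4864e+6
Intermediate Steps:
W = 144 (W = (-12)**2 = 144)
V = -610 (V = -84 - 526 = -610)
C(o, R) = (R + o)/(-2159 + o)
C(W, V) - 1*(-1486394) = (-610 + 144)/(-2159 + 144) - 1*(-1486394) = -466/(-2015) + 1486394 = -1/2015*(-466) + 1486394 = 466/2015 + 1486394 = 2995084376/2015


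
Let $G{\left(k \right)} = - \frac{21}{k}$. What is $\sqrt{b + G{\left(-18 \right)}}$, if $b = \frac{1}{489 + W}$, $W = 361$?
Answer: $\frac{\sqrt{75939}}{255} \approx 1.0807$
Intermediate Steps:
$b = \frac{1}{850}$ ($b = \frac{1}{489 + 361} = \frac{1}{850} \approx 0.0011765$)
$\sqrt{b + G{\left(-18 \right)}} = \sqrt{\frac{1}{850} - \frac{21}{-18}} = \sqrt{\frac{1}{850} - - \frac{7}{6}} = \sqrt{\frac{1}{850} + \frac{7}{6}} = \sqrt{\frac{1489}{1275}} = \frac{\sqrt{75939}}{255}$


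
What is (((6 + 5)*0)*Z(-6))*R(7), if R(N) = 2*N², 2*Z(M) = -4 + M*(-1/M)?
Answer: 0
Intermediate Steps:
Z(M) = -5/2 (Z(M) = (-4 + M*(-1/M))/2 = (-4 - 1)/2 = (½)*(-5) = -5/2)
(((6 + 5)*0)*Z(-6))*R(7) = (((6 + 5)*0)*(-5/2))*(2*7²) = ((11*0)*(-5/2))*(2*49) = (0*(-5/2))*98 = 0*98 = 0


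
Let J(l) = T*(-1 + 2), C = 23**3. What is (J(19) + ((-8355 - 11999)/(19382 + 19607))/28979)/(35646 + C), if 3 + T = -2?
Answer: -5649331509/54022102850803 ≈ -0.00010457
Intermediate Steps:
T = -5 (T = -3 - 2 = -5)
C = 12167
J(l) = -5 (J(l) = -5*(-1 + 2) = -5*1 = -5)
(J(19) + ((-8355 - 11999)/(19382 + 19607))/28979)/(35646 + C) = (-5 + ((-8355 - 11999)/(19382 + 19607))/28979)/(35646 + 12167) = (-5 - 20354/38989*(1/28979))/47813 = (-5 - 20354*1/38989*(1/28979))*(1/47813) = (-5 - 20354/38989*1/28979)*(1/47813) = (-5 - 20354/1129862231)*(1/47813) = -5649331509/1129862231*1/47813 = -5649331509/54022102850803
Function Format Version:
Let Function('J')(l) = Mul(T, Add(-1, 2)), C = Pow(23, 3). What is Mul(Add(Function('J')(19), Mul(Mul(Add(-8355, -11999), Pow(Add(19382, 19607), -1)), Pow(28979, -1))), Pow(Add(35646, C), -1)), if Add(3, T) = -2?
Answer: Rational(-5649331509, 54022102850803) ≈ -0.00010457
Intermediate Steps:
T = -5 (T = Add(-3, -2) = -5)
C = 12167
Function('J')(l) = -5 (Function('J')(l) = Mul(-5, Add(-1, 2)) = Mul(-5, 1) = -5)
Mul(Add(Function('J')(19), Mul(Mul(Add(-8355, -11999), Pow(Add(19382, 19607), -1)), Pow(28979, -1))), Pow(Add(35646, C), -1)) = Mul(Add(-5, Mul(Mul(Add(-8355, -11999), Pow(Add(19382, 19607), -1)), Pow(28979, -1))), Pow(Add(35646, 12167), -1)) = Mul(Add(-5, Mul(Mul(-20354, Pow(38989, -1)), Rational(1, 28979))), Pow(47813, -1)) = Mul(Add(-5, Mul(Mul(-20354, Rational(1, 38989)), Rational(1, 28979))), Rational(1, 47813)) = Mul(Add(-5, Mul(Rational(-20354, 38989), Rational(1, 28979))), Rational(1, 47813)) = Mul(Add(-5, Rational(-20354, 1129862231)), Rational(1, 47813)) = Mul(Rational(-5649331509, 1129862231), Rational(1, 47813)) = Rational(-5649331509, 54022102850803)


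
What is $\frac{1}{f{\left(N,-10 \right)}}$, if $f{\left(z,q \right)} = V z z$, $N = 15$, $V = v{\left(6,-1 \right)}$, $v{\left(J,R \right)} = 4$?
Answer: $\frac{1}{900} \approx 0.0011111$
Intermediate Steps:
$V = 4$
$f{\left(z,q \right)} = 4 z^{2}$ ($f{\left(z,q \right)} = 4 z z = 4 z^{2}$)
$\frac{1}{f{\left(N,-10 \right)}} = \frac{1}{4 \cdot 15^{2}} = \frac{1}{4 \cdot 225} = \frac{1}{900}$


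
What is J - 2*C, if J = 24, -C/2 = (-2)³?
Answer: -8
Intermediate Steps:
C = 16 (C = -2*(-2)³ = -2*(-8) = 16)
J - 2*C = 24 - 2*16 = 24 - 32 = -8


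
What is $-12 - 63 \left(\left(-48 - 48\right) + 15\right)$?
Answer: $5091$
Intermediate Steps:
$-12 - 63 \left(\left(-48 - 48\right) + 15\right) = -12 - 63 \left(-96 + 15\right) = -12 - -5103 = -12 + 5103 = 5091$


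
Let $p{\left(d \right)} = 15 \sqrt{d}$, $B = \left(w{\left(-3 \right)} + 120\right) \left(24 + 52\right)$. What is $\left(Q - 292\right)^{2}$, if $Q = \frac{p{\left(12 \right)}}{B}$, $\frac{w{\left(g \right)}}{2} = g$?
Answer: $\frac{177787035979}{2085136} - \frac{730 \sqrt{3}}{361} \approx 85261.0$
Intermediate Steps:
$w{\left(g \right)} = 2 g$
$B = 8664$ ($B = \left(2 \left(-3\right) + 120\right) \left(24 + 52\right) = \left(-6 + 120\right) 76 = 114 \cdot 76 = 8664$)
$Q = \frac{5 \sqrt{3}}{1444}$ ($Q = \frac{15 \sqrt{12}}{8664} = 15 \cdot 2 \sqrt{3} \cdot \frac{1}{8664} = 30 \sqrt{3} \cdot \frac{1}{8664} = \frac{5 \sqrt{3}}{1444} \approx 0.0059974$)
$\left(Q - 292\right)^{2} = \left(\frac{5 \sqrt{3}}{1444} - 292\right)^{2} = \left(-292 + \frac{5 \sqrt{3}}{1444}\right)^{2}$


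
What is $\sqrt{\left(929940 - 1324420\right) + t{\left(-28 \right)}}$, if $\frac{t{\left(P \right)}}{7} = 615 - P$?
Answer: $3 i \sqrt{43331} \approx 624.48 i$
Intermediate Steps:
$t{\left(P \right)} = 4305 - 7 P$ ($t{\left(P \right)} = 7 \left(615 - P\right) = 4305 - 7 P$)
$\sqrt{\left(929940 - 1324420\right) + t{\left(-28 \right)}} = \sqrt{\left(929940 - 1324420\right) + \left(4305 - -196\right)} = \sqrt{-394480 + \left(4305 + 196\right)} = \sqrt{-394480 + 4501} = \sqrt{-389979} = 3 i \sqrt{43331}$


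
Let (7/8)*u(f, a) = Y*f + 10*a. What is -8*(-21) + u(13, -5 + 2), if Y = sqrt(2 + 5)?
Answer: 936/7 + 104*sqrt(7)/7 ≈ 173.02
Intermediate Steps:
Y = sqrt(7) ≈ 2.6458
u(f, a) = 80*a/7 + 8*f*sqrt(7)/7 (u(f, a) = 8*(sqrt(7)*f + 10*a)/7 = 8*(f*sqrt(7) + 10*a)/7 = 8*(10*a + f*sqrt(7))/7 = 80*a/7 + 8*f*sqrt(7)/7)
-8*(-21) + u(13, -5 + 2) = -8*(-21) + (80*(-5 + 2)/7 + (8/7)*13*sqrt(7)) = 168 + ((80/7)*(-3) + 104*sqrt(7)/7) = 168 + (-240/7 + 104*sqrt(7)/7) = 936/7 + 104*sqrt(7)/7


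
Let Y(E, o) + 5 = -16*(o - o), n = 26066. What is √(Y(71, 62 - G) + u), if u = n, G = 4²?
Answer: √26061 ≈ 161.43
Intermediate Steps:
G = 16
Y(E, o) = -5 (Y(E, o) = -5 - 16*(o - o) = -5 - 16*0 = -5 + 0 = -5)
u = 26066
√(Y(71, 62 - G) + u) = √(-5 + 26066) = √26061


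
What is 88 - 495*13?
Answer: -6347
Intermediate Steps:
88 - 495*13 = 88 - 6435 = -6347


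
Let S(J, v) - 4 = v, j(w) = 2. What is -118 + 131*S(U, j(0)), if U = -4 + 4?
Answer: 668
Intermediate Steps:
U = 0
S(J, v) = 4 + v
-118 + 131*S(U, j(0)) = -118 + 131*(4 + 2) = -118 + 131*6 = -118 + 786 = 668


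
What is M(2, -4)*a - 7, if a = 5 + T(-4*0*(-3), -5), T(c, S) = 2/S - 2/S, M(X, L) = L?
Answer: -27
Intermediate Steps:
T(c, S) = 0
a = 5 (a = 5 + 0 = 5)
M(2, -4)*a - 7 = -4*5 - 7 = -20 - 7 = -27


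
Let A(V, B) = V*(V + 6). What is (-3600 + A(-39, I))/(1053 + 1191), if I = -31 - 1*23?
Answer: -771/748 ≈ -1.0307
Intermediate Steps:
I = -54 (I = -31 - 23 = -54)
A(V, B) = V*(6 + V)
(-3600 + A(-39, I))/(1053 + 1191) = (-3600 - 39*(6 - 39))/(1053 + 1191) = (-3600 - 39*(-33))/2244 = (-3600 + 1287)*(1/2244) = -2313*1/2244 = -771/748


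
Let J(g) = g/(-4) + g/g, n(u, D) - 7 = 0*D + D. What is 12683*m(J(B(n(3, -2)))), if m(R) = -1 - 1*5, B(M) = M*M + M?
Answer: -76098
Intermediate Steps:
n(u, D) = 7 + D (n(u, D) = 7 + (0*D + D) = 7 + (0 + D) = 7 + D)
B(M) = M + M² (B(M) = M² + M = M + M²)
J(g) = 1 - g/4 (J(g) = g*(-¼) + 1 = -g/4 + 1 = 1 - g/4)
m(R) = -6 (m(R) = -1 - 5 = -6)
12683*m(J(B(n(3, -2)))) = 12683*(-6) = -76098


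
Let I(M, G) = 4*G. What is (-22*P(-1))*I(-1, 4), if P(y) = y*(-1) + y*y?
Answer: -704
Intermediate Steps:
P(y) = y² - y (P(y) = -y + y² = y² - y)
(-22*P(-1))*I(-1, 4) = (-(-22)*(-1 - 1))*(4*4) = -(-22)*(-2)*16 = -22*2*16 = -44*16 = -704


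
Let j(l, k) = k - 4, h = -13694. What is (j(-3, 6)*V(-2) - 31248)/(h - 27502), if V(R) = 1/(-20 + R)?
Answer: 343729/453156 ≈ 0.75852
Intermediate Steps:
j(l, k) = -4 + k
(j(-3, 6)*V(-2) - 31248)/(h - 27502) = ((-4 + 6)/(-20 - 2) - 31248)/(-13694 - 27502) = (2/(-22) - 31248)/(-41196) = (2*(-1/22) - 31248)*(-1/41196) = (-1/11 - 31248)*(-1/41196) = -343729/11*(-1/41196) = 343729/453156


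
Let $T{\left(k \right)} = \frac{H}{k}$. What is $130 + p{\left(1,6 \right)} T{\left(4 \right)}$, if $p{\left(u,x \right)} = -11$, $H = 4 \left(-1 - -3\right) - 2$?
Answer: $\frac{227}{2} \approx 113.5$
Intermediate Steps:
$H = 6$ ($H = 4 \left(-1 + 3\right) - 2 = 4 \cdot 2 - 2 = 8 - 2 = 6$)
$T{\left(k \right)} = \frac{6}{k}$
$130 + p{\left(1,6 \right)} T{\left(4 \right)} = 130 - 11 \cdot \frac{6}{4} = 130 - 11 \cdot 6 \cdot \frac{1}{4} = 130 - \frac{33}{2} = \frac{227}{2}$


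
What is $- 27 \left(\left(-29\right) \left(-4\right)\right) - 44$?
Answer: $-3176$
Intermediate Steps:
$- 27 \left(\left(-29\right) \left(-4\right)\right) - 44 = \left(-27\right) 116 - 44 = -3132 - 44 = -3176$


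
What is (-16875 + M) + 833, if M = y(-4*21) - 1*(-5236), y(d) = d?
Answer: -10890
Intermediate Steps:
M = 5152 (M = -4*21 - 1*(-5236) = -84 + 5236 = 5152)
(-16875 + M) + 833 = (-16875 + 5152) + 833 = -11723 + 833 = -10890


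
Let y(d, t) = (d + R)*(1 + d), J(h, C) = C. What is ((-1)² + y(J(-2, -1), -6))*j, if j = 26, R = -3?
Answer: 26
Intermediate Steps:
y(d, t) = (1 + d)*(-3 + d) (y(d, t) = (d - 3)*(1 + d) = (-3 + d)*(1 + d) = (1 + d)*(-3 + d))
((-1)² + y(J(-2, -1), -6))*j = ((-1)² + (-3 + (-1)² - 2*(-1)))*26 = (1 + (-3 + 1 + 2))*26 = (1 + 0)*26 = 1*26 = 26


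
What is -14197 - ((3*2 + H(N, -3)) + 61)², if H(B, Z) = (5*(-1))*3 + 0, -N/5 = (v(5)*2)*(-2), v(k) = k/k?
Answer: -16901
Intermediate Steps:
v(k) = 1
N = 20 (N = -5*1*2*(-2) = -10*(-2) = -5*(-4) = 20)
H(B, Z) = -15 (H(B, Z) = -5*3 + 0 = -15 + 0 = -15)
-14197 - ((3*2 + H(N, -3)) + 61)² = -14197 - ((3*2 - 15) + 61)² = -14197 - ((6 - 15) + 61)² = -14197 - (-9 + 61)² = -14197 - 1*52² = -14197 - 1*2704 = -14197 - 2704 = -16901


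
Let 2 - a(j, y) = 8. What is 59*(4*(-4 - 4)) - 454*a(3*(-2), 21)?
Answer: 836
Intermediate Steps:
a(j, y) = -6 (a(j, y) = 2 - 1*8 = 2 - 8 = -6)
59*(4*(-4 - 4)) - 454*a(3*(-2), 21) = 59*(4*(-4 - 4)) - 454*(-6) = 59*(4*(-8)) + 2724 = 59*(-32) + 2724 = -1888 + 2724 = 836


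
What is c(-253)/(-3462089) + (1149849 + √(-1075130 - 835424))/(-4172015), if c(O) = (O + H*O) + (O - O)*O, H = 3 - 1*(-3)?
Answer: -3973490935996/14443887239335 - I*√1910554/4172015 ≈ -0.2751 - 0.00033131*I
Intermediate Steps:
H = 6 (H = 3 + 3 = 6)
c(O) = 7*O (c(O) = (O + 6*O) + (O - O)*O = 7*O + 0*O = 7*O + 0 = 7*O)
c(-253)/(-3462089) + (1149849 + √(-1075130 - 835424))/(-4172015) = (7*(-253))/(-3462089) + (1149849 + √(-1075130 - 835424))/(-4172015) = -1771*(-1/3462089) + (1149849 + √(-1910554))*(-1/4172015) = 1771/3462089 + (1149849 + I*√1910554)*(-1/4172015) = 1771/3462089 + (-1149849/4172015 - I*√1910554/4172015) = -3973490935996/14443887239335 - I*√1910554/4172015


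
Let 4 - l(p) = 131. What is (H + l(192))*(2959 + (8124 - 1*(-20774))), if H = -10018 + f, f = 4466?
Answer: -180915903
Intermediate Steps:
l(p) = -127 (l(p) = 4 - 1*131 = 4 - 131 = -127)
H = -5552 (H = -10018 + 4466 = -5552)
(H + l(192))*(2959 + (8124 - 1*(-20774))) = (-5552 - 127)*(2959 + (8124 - 1*(-20774))) = -5679*(2959 + (8124 + 20774)) = -5679*(2959 + 28898) = -5679*31857 = -180915903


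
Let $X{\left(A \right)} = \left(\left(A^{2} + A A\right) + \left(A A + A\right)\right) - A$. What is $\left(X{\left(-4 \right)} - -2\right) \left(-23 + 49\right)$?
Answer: $1300$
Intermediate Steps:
$X{\left(A \right)} = 3 A^{2}$ ($X{\left(A \right)} = \left(\left(A^{2} + A^{2}\right) + \left(A^{2} + A\right)\right) - A = \left(2 A^{2} + \left(A + A^{2}\right)\right) - A = \left(A + 3 A^{2}\right) - A = 3 A^{2}$)
$\left(X{\left(-4 \right)} - -2\right) \left(-23 + 49\right) = \left(3 \left(-4\right)^{2} - -2\right) \left(-23 + 49\right) = \left(3 \cdot 16 + 2\right) 26 = \left(48 + 2\right) 26 = 50 \cdot 26 = 1300$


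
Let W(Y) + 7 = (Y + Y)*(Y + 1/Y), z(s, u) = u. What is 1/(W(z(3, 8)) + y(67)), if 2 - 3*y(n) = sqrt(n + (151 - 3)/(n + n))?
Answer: 74571/9217384 + 117*sqrt(201)/9217384 ≈ 0.0082702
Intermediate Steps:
W(Y) = -7 + 2*Y*(Y + 1/Y) (W(Y) = -7 + (Y + Y)*(Y + 1/Y) = -7 + (2*Y)*(Y + 1/Y) = -7 + 2*Y*(Y + 1/Y))
y(n) = 2/3 - sqrt(n + 74/n)/3 (y(n) = 2/3 - sqrt(n + (151 - 3)/(n + n))/3 = 2/3 - sqrt(n + 148/((2*n)))/3 = 2/3 - sqrt(n + 148*(1/(2*n)))/3 = 2/3 - sqrt(n + 74/n)/3)
1/(W(z(3, 8)) + y(67)) = 1/((-5 + 2*8**2) + (2/3 - sqrt(67)*sqrt(74 + 67**2)/67/3)) = 1/((-5 + 2*64) + (2/3 - sqrt(67)*sqrt(74 + 4489)/67/3)) = 1/((-5 + 128) + (2/3 - 39*sqrt(201)/67/3)) = 1/(123 + (2/3 - 13*sqrt(201)/67)) = 1/(371/3 - 13*sqrt(201)/67)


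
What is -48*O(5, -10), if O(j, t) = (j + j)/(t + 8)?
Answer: 240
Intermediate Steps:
O(j, t) = 2*j/(8 + t) (O(j, t) = (2*j)/(8 + t) = 2*j/(8 + t))
-48*O(5, -10) = -96*5/(8 - 10) = -96*5/(-2) = -96*5*(-1)/2 = -48*(-5) = 240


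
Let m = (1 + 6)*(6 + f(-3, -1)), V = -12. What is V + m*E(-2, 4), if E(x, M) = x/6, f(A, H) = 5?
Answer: -113/3 ≈ -37.667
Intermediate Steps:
E(x, M) = x/6 (E(x, M) = x*(⅙) = x/6)
m = 77 (m = (1 + 6)*(6 + 5) = 7*11 = 77)
V + m*E(-2, 4) = -12 + 77*((⅙)*(-2)) = -12 + 77*(-⅓) = -12 - 77/3 = -113/3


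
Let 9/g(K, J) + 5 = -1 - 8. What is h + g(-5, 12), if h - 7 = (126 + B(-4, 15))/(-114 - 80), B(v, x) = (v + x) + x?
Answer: 7569/1358 ≈ 5.5736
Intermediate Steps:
B(v, x) = v + 2*x
g(K, J) = -9/14 (g(K, J) = 9/(-5 + (-1 - 8)) = 9/(-5 - 9) = 9/(-14) = 9*(-1/14) = -9/14)
h = 603/97 (h = 7 + (126 + (-4 + 2*15))/(-114 - 80) = 7 + (126 + (-4 + 30))/(-194) = 7 + (126 + 26)*(-1/194) = 7 + 152*(-1/194) = 7 - 76/97 = 603/97 ≈ 6.2165)
h + g(-5, 12) = 603/97 - 9/14 = 7569/1358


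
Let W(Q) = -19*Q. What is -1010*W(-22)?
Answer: -422180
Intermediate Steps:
-1010*W(-22) = -(-19190)*(-22) = -1010*418 = -422180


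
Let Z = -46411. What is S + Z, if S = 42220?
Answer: -4191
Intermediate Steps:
S + Z = 42220 - 46411 = -4191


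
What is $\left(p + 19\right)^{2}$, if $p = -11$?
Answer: $64$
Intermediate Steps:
$\left(p + 19\right)^{2} = \left(-11 + 19\right)^{2} = 8^{2} = 64$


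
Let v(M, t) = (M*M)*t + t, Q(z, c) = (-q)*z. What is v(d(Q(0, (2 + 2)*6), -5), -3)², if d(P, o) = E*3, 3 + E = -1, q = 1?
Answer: 189225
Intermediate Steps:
E = -4 (E = -3 - 1 = -4)
Q(z, c) = -z (Q(z, c) = (-1*1)*z = -z)
d(P, o) = -12 (d(P, o) = -4*3 = -12)
v(M, t) = t + t*M² (v(M, t) = M²*t + t = t*M² + t = t + t*M²)
v(d(Q(0, (2 + 2)*6), -5), -3)² = (-3*(1 + (-12)²))² = (-3*(1 + 144))² = (-3*145)² = (-435)² = 189225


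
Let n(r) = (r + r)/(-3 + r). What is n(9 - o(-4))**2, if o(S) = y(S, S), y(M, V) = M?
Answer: 169/25 ≈ 6.7600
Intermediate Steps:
o(S) = S
n(r) = 2*r/(-3 + r) (n(r) = (2*r)/(-3 + r) = 2*r/(-3 + r))
n(9 - o(-4))**2 = (2*(9 - 1*(-4))/(-3 + (9 - 1*(-4))))**2 = (2*(9 + 4)/(-3 + (9 + 4)))**2 = (2*13/(-3 + 13))**2 = (2*13/10)**2 = (2*13*(1/10))**2 = (13/5)**2 = 169/25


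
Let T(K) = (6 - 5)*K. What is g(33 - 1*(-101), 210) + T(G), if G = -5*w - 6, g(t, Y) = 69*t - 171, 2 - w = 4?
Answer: 9079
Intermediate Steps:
w = -2 (w = 2 - 1*4 = 2 - 4 = -2)
g(t, Y) = -171 + 69*t
G = 4 (G = -5*(-2) - 6 = 10 - 6 = 4)
T(K) = K (T(K) = 1*K = K)
g(33 - 1*(-101), 210) + T(G) = (-171 + 69*(33 - 1*(-101))) + 4 = (-171 + 69*(33 + 101)) + 4 = (-171 + 69*134) + 4 = (-171 + 9246) + 4 = 9075 + 4 = 9079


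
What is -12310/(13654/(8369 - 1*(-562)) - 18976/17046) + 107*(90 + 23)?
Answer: -92419400176/5272619 ≈ -17528.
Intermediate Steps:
-12310/(13654/(8369 - 1*(-562)) - 18976/17046) + 107*(90 + 23) = -12310/(13654/(8369 + 562) - 18976*1/17046) + 107*113 = -12310/(13654/8931 - 9488/8523) + 12091 = -12310/10545238/25372971 + 12091 = -12310*25372971/10545238 + 12091 = -156170636505/5272619 + 12091 = -92419400176/5272619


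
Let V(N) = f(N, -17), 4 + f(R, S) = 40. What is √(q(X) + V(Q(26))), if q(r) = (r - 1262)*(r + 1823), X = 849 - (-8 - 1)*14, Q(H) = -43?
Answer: I*√802990 ≈ 896.1*I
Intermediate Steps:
f(R, S) = 36 (f(R, S) = -4 + 40 = 36)
V(N) = 36
X = 975 (X = 849 - (-9)*14 = 849 - 1*(-126) = 849 + 126 = 975)
q(r) = (-1262 + r)*(1823 + r)
√(q(X) + V(Q(26))) = √((-2300626 + 975² + 561*975) + 36) = √((-2300626 + 950625 + 546975) + 36) = √(-803026 + 36) = √(-802990) = I*√802990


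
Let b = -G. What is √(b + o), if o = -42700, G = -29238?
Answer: I*√13462 ≈ 116.03*I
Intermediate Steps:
b = 29238 (b = -1*(-29238) = 29238)
√(b + o) = √(29238 - 42700) = √(-13462) = I*√13462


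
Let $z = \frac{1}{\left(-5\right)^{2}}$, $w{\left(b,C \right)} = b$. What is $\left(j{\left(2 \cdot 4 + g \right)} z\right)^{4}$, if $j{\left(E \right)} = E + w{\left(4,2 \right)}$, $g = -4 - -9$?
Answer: $\frac{83521}{390625} \approx 0.21381$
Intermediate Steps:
$g = 5$ ($g = -4 + 9 = 5$)
$j{\left(E \right)} = 4 + E$ ($j{\left(E \right)} = E + 4 = 4 + E$)
$z = \frac{1}{25} \approx 0.04$
$\left(j{\left(2 \cdot 4 + g \right)} z\right)^{4} = \left(\left(4 + \left(2 \cdot 4 + 5\right)\right) \frac{1}{25}\right)^{4} = \left(\left(4 + \left(8 + 5\right)\right) \frac{1}{25}\right)^{4} = \left(\left(4 + 13\right) \frac{1}{25}\right)^{4} = \left(17 \cdot \frac{1}{25}\right)^{4} = \left(\frac{17}{25}\right)^{4} = \frac{83521}{390625}$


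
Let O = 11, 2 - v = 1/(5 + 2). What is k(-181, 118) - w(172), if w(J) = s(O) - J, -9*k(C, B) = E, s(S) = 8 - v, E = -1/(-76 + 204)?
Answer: 1337479/8064 ≈ 165.86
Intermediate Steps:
v = 13/7 (v = 2 - 1/(5 + 2) = 2 - 1/7 = 2 - 1*⅐ = 2 - ⅐ = 13/7 ≈ 1.8571)
E = -1/128 ≈ -0.0078125
s(S) = 43/7 (s(S) = 8 - 1*13/7 = 8 - 13/7 = 43/7)
k(C, B) = 1/1152 (k(C, B) = -⅑*(-1/128) = 1/1152)
w(J) = 43/7 - J
k(-181, 118) - w(172) = 1/1152 - (43/7 - 1*172) = 1/1152 - (43/7 - 172) = 1/1152 - 1*(-1161/7) = 1/1152 + 1161/7 = 1337479/8064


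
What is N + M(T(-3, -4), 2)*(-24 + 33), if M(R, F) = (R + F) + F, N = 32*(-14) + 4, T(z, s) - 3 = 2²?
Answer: -345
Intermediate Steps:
T(z, s) = 7 (T(z, s) = 3 + 2² = 3 + 4 = 7)
N = -444 (N = -448 + 4 = -444)
M(R, F) = R + 2*F (M(R, F) = (F + R) + F = R + 2*F)
N + M(T(-3, -4), 2)*(-24 + 33) = -444 + (7 + 2*2)*(-24 + 33) = -444 + (7 + 4)*9 = -444 + 11*9 = -444 + 99 = -345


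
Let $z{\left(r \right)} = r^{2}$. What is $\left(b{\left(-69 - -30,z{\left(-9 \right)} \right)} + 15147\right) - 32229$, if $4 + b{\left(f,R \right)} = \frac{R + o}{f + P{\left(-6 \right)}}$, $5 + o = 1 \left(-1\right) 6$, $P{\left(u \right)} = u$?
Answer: $- \frac{153788}{9} \approx -17088.0$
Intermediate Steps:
$o = -11$ ($o = -5 + 1 \left(-1\right) 6 = -5 - 6 = -11$)
$b{\left(f,R \right)} = -4 + \frac{-11 + R}{-6 + f}$ ($b{\left(f,R \right)} = -4 + \frac{R - 11}{f - 6} = -4 + \frac{-11 + R}{-6 + f}$)
$\left(b{\left(-69 - -30,z{\left(-9 \right)} \right)} + 15147\right) - 32229 = \left(\frac{13 + \left(-9\right)^{2} - 4 \left(-69 - -30\right)}{-6 - 39} + 15147\right) - 32229 = \left(\frac{13 + 81 - 4 \left(-69 + 30\right)}{-6 + \left(-69 + 30\right)} + 15147\right) - 32229 = \left(\frac{13 + 81 - -156}{-6 - 39} + 15147\right) - 32229 = \left(\frac{13 + 81 + 156}{-45} + 15147\right) - 32229 = \left(\left(- \frac{1}{45}\right) 250 + 15147\right) - 32229 = \left(- \frac{50}{9} + 15147\right) - 32229 = \frac{136273}{9} - 32229 = - \frac{153788}{9}$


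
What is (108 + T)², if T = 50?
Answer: 24964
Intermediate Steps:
(108 + T)² = (108 + 50)² = 158² = 24964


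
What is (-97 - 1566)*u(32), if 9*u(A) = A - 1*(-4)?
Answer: -6652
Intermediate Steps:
u(A) = 4/9 + A/9 (u(A) = (A - 1*(-4))/9 = (A + 4)/9 = (4 + A)/9 = 4/9 + A/9)
(-97 - 1566)*u(32) = (-97 - 1566)*(4/9 + (⅑)*32) = -1663*(4/9 + 32/9) = -1663*4 = -6652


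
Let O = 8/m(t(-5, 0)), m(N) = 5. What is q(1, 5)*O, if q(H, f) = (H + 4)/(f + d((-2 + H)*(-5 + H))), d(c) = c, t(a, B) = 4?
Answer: 8/9 ≈ 0.88889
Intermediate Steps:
O = 8/5 ≈ 1.6000
q(H, f) = (4 + H)/(f + (-5 + H)*(-2 + H)) (q(H, f) = (H + 4)/(f + (-2 + H)*(-5 + H)) = (4 + H)/(f + (-5 + H)*(-2 + H)))
q(1, 5)*O = ((4 + 1)/(10 + 5 + 1² - 7*1))*(8/5) = (5/(10 + 5 + 1 - 7))*(8/5) = (5/9)*(8/5) = 8/9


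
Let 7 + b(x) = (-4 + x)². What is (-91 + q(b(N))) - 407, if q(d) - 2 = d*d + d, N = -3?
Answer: 1310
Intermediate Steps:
b(x) = -7 + (-4 + x)²
q(d) = 2 + d + d² (q(d) = 2 + (d*d + d) = 2 + (d² + d) = 2 + (d + d²) = 2 + d + d²)
(-91 + q(b(N))) - 407 = (-91 + (2 + (-7 + (-4 - 3)²) + (-7 + (-4 - 3)²)²)) - 407 = (-91 + (2 + (-7 + (-7)²) + (-7 + (-7)²)²)) - 407 = (-91 + (2 + (-7 + 49) + (-7 + 49)²)) - 407 = (-91 + (2 + 42 + 42²)) - 407 = (-91 + (2 + 42 + 1764)) - 407 = (-91 + 1808) - 407 = 1717 - 407 = 1310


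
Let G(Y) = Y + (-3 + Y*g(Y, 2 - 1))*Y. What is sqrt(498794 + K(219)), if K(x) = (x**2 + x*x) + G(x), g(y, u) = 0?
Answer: sqrt(594278) ≈ 770.89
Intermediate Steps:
G(Y) = -2*Y (G(Y) = Y + (-3 + Y*0)*Y = Y + (-3 + 0)*Y = Y - 3*Y = -2*Y)
K(x) = -2*x + 2*x**2 (K(x) = (x**2 + x*x) - 2*x = (x**2 + x**2) - 2*x = 2*x**2 - 2*x = -2*x + 2*x**2)
sqrt(498794 + K(219)) = sqrt(498794 + 2*219*(-1 + 219)) = sqrt(498794 + 2*219*218) = sqrt(498794 + 95484) = sqrt(594278)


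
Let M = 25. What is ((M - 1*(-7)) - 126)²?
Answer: 8836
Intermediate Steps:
((M - 1*(-7)) - 126)² = ((25 - 1*(-7)) - 126)² = ((25 + 7) - 126)² = (32 - 126)² = (-94)² = 8836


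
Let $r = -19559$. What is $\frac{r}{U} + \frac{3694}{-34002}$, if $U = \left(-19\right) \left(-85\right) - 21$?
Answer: $- \frac{335466677}{27099594} \approx -12.379$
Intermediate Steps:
$U = 1594$ ($U = 1615 - 21 = 1594$)
$\frac{r}{U} + \frac{3694}{-34002} = - \frac{19559}{1594} + \frac{3694}{-34002} = \left(-19559\right) \frac{1}{1594} + 3694 \left(- \frac{1}{34002}\right) = - \frac{19559}{1594} - \frac{1847}{17001} = - \frac{335466677}{27099594}$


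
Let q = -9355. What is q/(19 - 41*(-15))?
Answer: -9355/634 ≈ -14.756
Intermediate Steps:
q/(19 - 41*(-15)) = -9355/(19 - 41*(-15)) = -9355/(19 + 615) = -9355/634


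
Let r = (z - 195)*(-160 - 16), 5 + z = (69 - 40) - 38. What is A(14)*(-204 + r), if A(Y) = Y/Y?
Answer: 36580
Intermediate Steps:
A(Y) = 1
z = -14 (z = -5 + ((69 - 40) - 38) = -5 + (29 - 38) = -5 - 9 = -14)
r = 36784 (r = (-14 - 195)*(-160 - 16) = -209*(-176) = 36784)
A(14)*(-204 + r) = 1*(-204 + 36784) = 1*36580 = 36580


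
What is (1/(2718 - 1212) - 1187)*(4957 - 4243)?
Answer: -212726899/251 ≈ -8.4752e+5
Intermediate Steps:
(1/(2718 - 1212) - 1187)*(4957 - 4243) = (1/1506 - 1187)*714 = -1787621/1506*714 = -212726899/251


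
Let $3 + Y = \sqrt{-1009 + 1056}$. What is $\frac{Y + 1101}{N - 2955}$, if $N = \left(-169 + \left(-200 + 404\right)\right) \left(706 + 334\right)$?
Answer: $\frac{1098}{33445} + \frac{\sqrt{47}}{33445} \approx 0.033035$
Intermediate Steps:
$N = 36400$ ($N = \left(-169 + 204\right) 1040 = 35 \cdot 1040 = 36400$)
$Y = -3 + \sqrt{47}$ ($Y = -3 + \sqrt{-1009 + 1056} = -3 + \sqrt{47} \approx 3.8557$)
$\frac{Y + 1101}{N - 2955} = \frac{\left(-3 + \sqrt{47}\right) + 1101}{36400 - 2955} = \frac{1098 + \sqrt{47}}{33445} = \left(1098 + \sqrt{47}\right) \frac{1}{33445} = \frac{1098}{33445} + \frac{\sqrt{47}}{33445}$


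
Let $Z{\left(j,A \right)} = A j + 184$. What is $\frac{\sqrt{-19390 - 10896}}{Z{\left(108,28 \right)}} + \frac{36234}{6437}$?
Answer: $\frac{36234}{6437} + \frac{i \sqrt{30286}}{3208} \approx 5.629 + 0.054248 i$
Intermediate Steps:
$Z{\left(j,A \right)} = 184 + A j$
$\frac{\sqrt{-19390 - 10896}}{Z{\left(108,28 \right)}} + \frac{36234}{6437} = \frac{\sqrt{-19390 - 10896}}{184 + 28 \cdot 108} + \frac{36234}{6437} = \frac{\sqrt{-30286}}{184 + 3024} + 36234 \cdot \frac{1}{6437} = \frac{i \sqrt{30286}}{3208} + \frac{36234}{6437} = \frac{36234}{6437} + \frac{i \sqrt{30286}}{3208}$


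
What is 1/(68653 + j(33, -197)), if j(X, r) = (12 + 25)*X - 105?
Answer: 1/69769 ≈ 1.4333e-5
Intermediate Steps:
j(X, r) = -105 + 37*X (j(X, r) = 37*X - 105 = -105 + 37*X)
1/(68653 + j(33, -197)) = 1/(68653 + (-105 + 37*33)) = 1/(68653 + (-105 + 1221)) = 1/(68653 + 1116) = 1/69769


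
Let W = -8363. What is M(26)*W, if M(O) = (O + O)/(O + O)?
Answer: -8363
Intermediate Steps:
M(O) = 1 (M(O) = (2*O)/((2*O)) = (2*O)*(1/(2*O)) = 1)
M(26)*W = 1*(-8363) = -8363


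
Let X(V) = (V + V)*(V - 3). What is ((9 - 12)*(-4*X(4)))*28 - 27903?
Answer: -25215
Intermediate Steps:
X(V) = 2*V*(-3 + V) (X(V) = (2*V)*(-3 + V) = 2*V*(-3 + V))
((9 - 12)*(-4*X(4)))*28 - 27903 = ((9 - 12)*(-8*4*(-3 + 4)))*28 - 27903 = -(-12)*2*4*1*28 - 27903 = -(-12)*8*28 - 27903 = -3*(-32)*28 - 27903 = 96*28 - 27903 = 2688 - 27903 = -25215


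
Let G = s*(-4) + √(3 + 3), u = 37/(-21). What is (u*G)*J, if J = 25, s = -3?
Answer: -3700/7 - 925*√6/21 ≈ -636.47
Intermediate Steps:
u = -37/21 (u = 37*(-1/21) = -37/21 ≈ -1.7619)
G = 12 + √6 (G = -3*(-4) + √(3 + 3) = 12 + √6 ≈ 14.449)
(u*G)*J = -37*(12 + √6)/21*25 = (-148/7 - 37*√6/21)*25 = -3700/7 - 925*√6/21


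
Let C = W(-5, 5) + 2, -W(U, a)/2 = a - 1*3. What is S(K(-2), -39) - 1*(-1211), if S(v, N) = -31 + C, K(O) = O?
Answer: 1178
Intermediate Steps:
W(U, a) = 6 - 2*a (W(U, a) = -2*(a - 1*3) = -2*(a - 3) = -2*(-3 + a) = 6 - 2*a)
C = -2 (C = (6 - 2*5) + 2 = (6 - 10) + 2 = -4 + 2 = -2)
S(v, N) = -33 (S(v, N) = -31 - 2 = -33)
S(K(-2), -39) - 1*(-1211) = -33 - 1*(-1211) = -33 + 1211 = 1178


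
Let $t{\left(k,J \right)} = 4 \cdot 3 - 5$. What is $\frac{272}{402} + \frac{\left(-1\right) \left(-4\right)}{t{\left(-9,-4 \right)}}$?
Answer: $\frac{1756}{1407} \approx 1.248$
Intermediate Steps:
$t{\left(k,J \right)} = 7$ ($t{\left(k,J \right)} = 12 - 5 = 7$)
$\frac{272}{402} + \frac{\left(-1\right) \left(-4\right)}{t{\left(-9,-4 \right)}} = \frac{272}{402} + \frac{\left(-1\right) \left(-4\right)}{7} = 272 \cdot \frac{1}{402} + 4 \cdot \frac{1}{7} = \frac{136}{201} + \frac{4}{7} = \frac{1756}{1407}$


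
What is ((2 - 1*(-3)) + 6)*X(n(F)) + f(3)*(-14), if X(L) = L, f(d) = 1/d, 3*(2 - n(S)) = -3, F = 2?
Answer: 85/3 ≈ 28.333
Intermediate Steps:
n(S) = 3 (n(S) = 2 - ⅓*(-3) = 2 + 1 = 3)
((2 - 1*(-3)) + 6)*X(n(F)) + f(3)*(-14) = ((2 - 1*(-3)) + 6)*3 - 14/3 = ((2 + 3) + 6)*3 + (⅓)*(-14) = (5 + 6)*3 - 14/3 = 11*3 - 14/3 = 33 - 14/3 = 85/3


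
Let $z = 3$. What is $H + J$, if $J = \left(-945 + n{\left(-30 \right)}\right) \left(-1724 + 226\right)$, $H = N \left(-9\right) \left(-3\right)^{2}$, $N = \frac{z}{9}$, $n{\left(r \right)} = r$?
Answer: $1460523$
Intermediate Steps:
$N = \frac{1}{3}$ ($N = \frac{3}{9} = 3 \cdot \frac{1}{9} = \frac{1}{3} \approx 0.33333$)
$H = -27$ ($H = \frac{1}{3} \left(-9\right) \left(-3\right)^{2} = \left(-3\right) 9 = -27$)
$J = 1460550$ ($J = \left(-945 - 30\right) \left(-1724 + 226\right) = \left(-975\right) \left(-1498\right) = 1460550$)
$H + J = -27 + 1460550 = 1460523$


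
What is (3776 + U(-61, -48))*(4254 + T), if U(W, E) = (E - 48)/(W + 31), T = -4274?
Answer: -75584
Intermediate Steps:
U(W, E) = (-48 + E)/(31 + W)
(3776 + U(-61, -48))*(4254 + T) = (3776 + (-48 - 48)/(31 - 61))*(4254 - 4274) = (3776 - 96/(-30))*(-20) = (3776 - 1/30*(-96))*(-20) = (3776 + 16/5)*(-20) = (18896/5)*(-20) = -75584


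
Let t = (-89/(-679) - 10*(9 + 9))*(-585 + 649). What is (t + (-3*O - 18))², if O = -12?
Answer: 60904944522244/461041 ≈ 1.3210e+8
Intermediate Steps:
t = -7816384/679 (t = (-89*(-1/679) - 10*18)*64 = (89/679 - 180)*64 = -122131/679*64 = -7816384/679 ≈ -11512.)
(t + (-3*O - 18))² = (-7816384/679 + (-3*(-12) - 18))² = (-7816384/679 + (36 - 18))² = (-7816384/679 + 18)² = (-7804162/679)² = 60904944522244/461041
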